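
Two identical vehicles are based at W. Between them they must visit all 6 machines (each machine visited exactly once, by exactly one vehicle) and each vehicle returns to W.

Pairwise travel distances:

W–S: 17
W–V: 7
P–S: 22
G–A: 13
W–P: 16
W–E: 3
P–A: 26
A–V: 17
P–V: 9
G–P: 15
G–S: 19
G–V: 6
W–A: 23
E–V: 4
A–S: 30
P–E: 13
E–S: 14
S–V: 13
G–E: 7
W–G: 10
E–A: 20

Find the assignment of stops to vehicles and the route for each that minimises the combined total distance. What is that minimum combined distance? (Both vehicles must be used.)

94 — the smallest possible combined total.

Check every non-empty split of the stops between the two vehicles; for each half take its own optimal tour:
  {G} + {P, E, A, S, V}: 20 + 88 = 108
  {P} + {G, E, A, S, V}: 32 + 70 = 102
  {G, P} + {E, A, S, V}: 41 + 70 = 111
  {E} + {G, P, A, S, V}: 6 + 88 = 94
  {G, E} + {P, A, S, V}: 20 + 88 = 108
  {P, E} + {G, A, S, V}: 32 + 70 = 102
  … (31 splits in total)
Best: vehicle 1 W → E → W = 6; vehicle 2 W → G → A → P → V → S → W = 88; combined 94.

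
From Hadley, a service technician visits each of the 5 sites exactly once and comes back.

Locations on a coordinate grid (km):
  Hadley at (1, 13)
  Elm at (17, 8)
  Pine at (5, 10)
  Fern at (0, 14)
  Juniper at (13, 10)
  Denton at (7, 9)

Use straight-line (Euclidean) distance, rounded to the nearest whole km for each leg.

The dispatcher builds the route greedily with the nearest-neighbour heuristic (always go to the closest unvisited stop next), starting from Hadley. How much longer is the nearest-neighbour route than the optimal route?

1 km longer than the optimal tour.

From Hadley: Fern=1, Pine=5, Denton=7, Juniper=12, Elm=17 → choose Fern (1).
From Fern: Pine=6, Denton=9, Juniper=14, Elm=18 → choose Pine (6).
From Pine: Denton=2, Juniper=8, Elm=12 → choose Denton (2).
From Denton: Juniper=6, Elm=10 → choose Juniper (6).
From Juniper: Elm=4 → choose Elm (4).
NN route Hadley → Fern → Pine → Denton → Juniper → Elm → Hadley costs 36.
Optimal: Hadley → Fern → Pine → Denton → Elm → Juniper → Hadley costs 35 (by enumerating all 60 distinct tours).
Excess = 36 − 35 = 1.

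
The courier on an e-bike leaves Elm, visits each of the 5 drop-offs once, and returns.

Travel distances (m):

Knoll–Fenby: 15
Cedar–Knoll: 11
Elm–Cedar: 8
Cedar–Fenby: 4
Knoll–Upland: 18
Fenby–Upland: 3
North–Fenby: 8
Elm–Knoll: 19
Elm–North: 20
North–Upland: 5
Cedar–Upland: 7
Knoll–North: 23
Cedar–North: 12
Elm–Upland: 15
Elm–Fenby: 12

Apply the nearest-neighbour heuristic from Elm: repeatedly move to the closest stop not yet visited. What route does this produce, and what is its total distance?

62 m along Elm → Cedar → Fenby → Upland → North → Knoll → Elm.

Elm → [Cedar:8 / Fenby:12 / Upland:15 / Knoll:19 / North:20] → Cedar (8)
Cedar → [Fenby:4 / Upland:7 / Knoll:11 / North:12] → Fenby (4)
Fenby → [Upland:3 / North:8 / Knoll:15] → Upland (3)
Upland → [North:5 / Knoll:18] → North (5)
North → [Knoll:23] → Knoll (23)
Return Knoll→Elm: 19.
Total = 8 + 4 + 3 + 5 + 23 + 19 = 62.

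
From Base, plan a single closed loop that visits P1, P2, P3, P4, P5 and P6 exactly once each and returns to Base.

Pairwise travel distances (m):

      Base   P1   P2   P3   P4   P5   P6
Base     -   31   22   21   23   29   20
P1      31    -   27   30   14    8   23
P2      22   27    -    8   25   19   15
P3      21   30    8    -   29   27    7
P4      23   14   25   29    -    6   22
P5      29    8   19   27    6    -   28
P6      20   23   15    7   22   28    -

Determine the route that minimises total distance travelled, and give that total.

Minimum total distance: 97 m.

There are 360 distinct closed tours to check (reversals are equivalent).
Base → P1 → P2 → P3 → P4 → P5 → P6 → Base: 31+27+8+29+6+28+20 = 149
Base → P1 → P2 → P3 → P4 → P6 → P5 → Base: 31+27+8+29+22+28+29 = 174
Base → P1 → P2 → P3 → P5 → P4 → P6 → Base: 31+27+8+27+6+22+20 = 141
Base → P1 → P2 → P3 → P5 → P6 → P4 → Base: 31+27+8+27+28+22+23 = 166
Base → P1 → P2 → P3 → P6 → P4 → P5 → Base: 31+27+8+7+22+6+29 = 130
Base → P1 → P2 → P3 → P6 → P5 → P4 → Base: 31+27+8+7+28+6+23 = 130
Base → P1 → P2 → P4 → P3 → P5 → P6 → Base: 31+27+25+29+27+28+20 = 187
Base → P1 → P2 → P4 → P3 → P6 → P5 → Base: 31+27+25+29+7+28+29 = 176
… (352 more)
Base → P2 → P3 → P6 → P1 → P5 → P4 → Base: 22+8+7+23+8+6+23 = 97  ← best
The minimum is 97.
One optimal route: Base → P2 → P3 → P6 → P1 → P5 → P4 → Base (or its reverse).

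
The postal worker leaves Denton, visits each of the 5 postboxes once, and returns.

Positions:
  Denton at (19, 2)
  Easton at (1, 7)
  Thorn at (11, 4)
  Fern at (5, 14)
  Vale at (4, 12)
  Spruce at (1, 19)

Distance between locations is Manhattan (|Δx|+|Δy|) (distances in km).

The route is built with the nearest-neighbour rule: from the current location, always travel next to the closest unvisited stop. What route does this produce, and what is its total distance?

Total distance 78 km via the nearest-neighbour route Denton → Thorn → Easton → Vale → Fern → Spruce → Denton.

Denton → [Thorn:10 / Easton:23 / Vale:25 / Fern:26 / Spruce:35] → Thorn (10)
Thorn → [Easton:13 / Vale:15 / Fern:16 / Spruce:25] → Easton (13)
Easton → [Vale:8 / Fern:11 / Spruce:12] → Vale (8)
Vale → [Fern:3 / Spruce:10] → Fern (3)
Fern → [Spruce:9] → Spruce (9)
Return Spruce→Denton: 35.
Total = 10 + 13 + 8 + 3 + 9 + 35 = 78.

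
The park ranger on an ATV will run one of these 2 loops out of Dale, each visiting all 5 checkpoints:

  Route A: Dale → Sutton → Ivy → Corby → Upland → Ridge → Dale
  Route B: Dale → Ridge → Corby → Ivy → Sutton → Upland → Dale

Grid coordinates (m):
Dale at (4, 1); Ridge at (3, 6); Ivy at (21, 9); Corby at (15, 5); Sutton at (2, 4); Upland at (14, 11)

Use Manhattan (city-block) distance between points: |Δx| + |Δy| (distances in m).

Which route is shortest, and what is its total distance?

68 m — Route A is the shortest.

Route A: 5 + 24 + 10 + 7 + 16 + 6 = 68
Route B: 6 + 13 + 10 + 24 + 19 + 20 = 92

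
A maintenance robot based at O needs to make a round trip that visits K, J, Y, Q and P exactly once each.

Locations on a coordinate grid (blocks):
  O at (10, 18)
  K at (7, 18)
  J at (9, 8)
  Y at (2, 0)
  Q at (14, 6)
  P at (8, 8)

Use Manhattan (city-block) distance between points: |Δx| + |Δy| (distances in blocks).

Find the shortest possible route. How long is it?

With 5 stops there are 5!/2 = 60 distinct round trips (a route and its reverse cost the same).
O → K → J → Y → Q → P → O: 3+12+15+18+8+12 = 68
O → K → J → Y → P → Q → O: 3+12+15+14+8+16 = 68
O → K → J → Q → Y → P → O: 3+12+7+18+14+12 = 66
O → K → J → Q → P → Y → O: 3+12+7+8+14+26 = 70
O → K → J → P → Y → Q → O: 3+12+1+14+18+16 = 64
O → K → J → P → Q → Y → O: 3+12+1+8+18+26 = 68
O → K → Y → J → Q → P → O: 3+23+15+7+8+12 = 68
O → K → Y → J → P → Q → O: 3+23+15+1+8+16 = 66
O → K → Y → Q → J → P → O: 3+23+18+7+1+12 = 64
O → K → Y → Q → P → J → O: 3+23+18+8+1+11 = 64
O → K → Y → P → J → Q → O: 3+23+14+1+7+16 = 64
O → K → Y → P → Q → J → O: 3+23+14+8+7+11 = 66
O → K → Q → J → Y → P → O: 3+19+7+15+14+12 = 70
O → K → Q → J → P → Y → O: 3+19+7+1+14+26 = 70
… (46 more)
The minimum is 64.
One optimal route: O → K → J → P → Y → Q → O (or its reverse).

Shortest round trip = 64 blocks.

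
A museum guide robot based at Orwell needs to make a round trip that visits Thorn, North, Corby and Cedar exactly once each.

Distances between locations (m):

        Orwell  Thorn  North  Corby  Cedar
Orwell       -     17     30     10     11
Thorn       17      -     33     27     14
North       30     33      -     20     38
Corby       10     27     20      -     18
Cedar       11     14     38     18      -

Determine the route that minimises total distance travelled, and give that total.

Shortest round trip = 88 m.

Orwell→Thorn→North→Corby→Cedar→Orwell: 17+33+20+18+11 = 99
Orwell→Thorn→North→Cedar→Corby→Orwell: 17+33+38+18+10 = 116
Orwell→Thorn→Corby→North→Cedar→Orwell: 17+27+20+38+11 = 113
Orwell→Thorn→Corby→Cedar→North→Orwell: 17+27+18+38+30 = 130
Orwell→Thorn→Cedar→North→Corby→Orwell: 17+14+38+20+10 = 99
Orwell→Thorn→Cedar→Corby→North→Orwell: 17+14+18+20+30 = 99
Orwell→North→Thorn→Corby→Cedar→Orwell: 30+33+27+18+11 = 119
Orwell→North→Thorn→Cedar→Corby→Orwell: 30+33+14+18+10 = 105
Orwell→North→Corby→Thorn→Cedar→Orwell: 30+20+27+14+11 = 102
Orwell→North→Cedar→Thorn→Corby→Orwell: 30+38+14+27+10 = 119
Orwell→Corby→Thorn→North→Cedar→Orwell: 10+27+33+38+11 = 119
Orwell→Corby→North→Thorn→Cedar→Orwell: 10+20+33+14+11 = 88
The minimum is 88.
One optimal route: Orwell → Corby → North → Thorn → Cedar → Orwell (or its reverse).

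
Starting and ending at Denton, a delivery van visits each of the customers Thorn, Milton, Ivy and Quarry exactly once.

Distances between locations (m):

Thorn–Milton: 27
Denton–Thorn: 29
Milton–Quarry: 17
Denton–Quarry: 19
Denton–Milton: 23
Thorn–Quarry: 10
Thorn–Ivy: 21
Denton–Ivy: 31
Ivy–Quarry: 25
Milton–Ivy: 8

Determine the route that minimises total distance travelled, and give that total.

81 m — the shortest possible round trip.

There are 12 distinct closed tours to check (reversals are equivalent).
Denton→Thorn→Milton→Ivy→Quarry→Denton: 29+27+8+25+19 = 108
Denton→Thorn→Milton→Quarry→Ivy→Denton: 29+27+17+25+31 = 129
Denton→Thorn→Ivy→Milton→Quarry→Denton: 29+21+8+17+19 = 94
Denton→Thorn→Ivy→Quarry→Milton→Denton: 29+21+25+17+23 = 115
Denton→Thorn→Quarry→Milton→Ivy→Denton: 29+10+17+8+31 = 95
Denton→Thorn→Quarry→Ivy→Milton→Denton: 29+10+25+8+23 = 95
Denton→Milton→Thorn→Ivy→Quarry→Denton: 23+27+21+25+19 = 115
Denton→Milton→Thorn→Quarry→Ivy→Denton: 23+27+10+25+31 = 116
Denton→Milton→Ivy→Thorn→Quarry→Denton: 23+8+21+10+19 = 81
Denton→Milton→Quarry→Thorn→Ivy→Denton: 23+17+10+21+31 = 102
Denton→Ivy→Thorn→Milton→Quarry→Denton: 31+21+27+17+19 = 115
Denton→Ivy→Milton→Thorn→Quarry→Denton: 31+8+27+10+19 = 95
The minimum is 81.
One optimal route: Denton → Milton → Ivy → Thorn → Quarry → Denton (or its reverse).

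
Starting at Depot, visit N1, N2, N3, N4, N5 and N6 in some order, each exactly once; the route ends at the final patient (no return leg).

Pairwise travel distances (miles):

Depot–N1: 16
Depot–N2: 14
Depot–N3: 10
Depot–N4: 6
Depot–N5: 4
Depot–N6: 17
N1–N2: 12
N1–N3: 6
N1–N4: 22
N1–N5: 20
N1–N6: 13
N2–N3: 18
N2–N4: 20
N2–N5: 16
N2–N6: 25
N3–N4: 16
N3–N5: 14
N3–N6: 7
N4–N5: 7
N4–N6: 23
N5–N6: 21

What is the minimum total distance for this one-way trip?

54 miles — the minimum one-way total.

There are 6! = 720 possible orderings.
Depot - N1 - N2 - N3 - N4 - N5 - N6: 16+12+18+16+7+21 = 90
Depot - N1 - N2 - N3 - N4 - N6 - N5: 16+12+18+16+23+21 = 106
Depot - N1 - N2 - N3 - N5 - N4 - N6: 16+12+18+14+7+23 = 90
Depot - N1 - N2 - N3 - N5 - N6 - N4: 16+12+18+14+21+23 = 104
Depot - N1 - N2 - N3 - N6 - N4 - N5: 16+12+18+7+23+7 = 83
Depot - N1 - N2 - N3 - N6 - N5 - N4: 16+12+18+7+21+7 = 81
Depot - N1 - N2 - N4 - N3 - N5 - N6: 16+12+20+16+14+21 = 99
Depot - N1 - N2 - N4 - N3 - N6 - N5: 16+12+20+16+7+21 = 92
… (712 more)
Depot - N4 - N5 - N2 - N1 - N3 - N6: 6+7+16+12+6+7 = 54  ← best
The minimum is 54.
One shortest path: Depot → N4 → N5 → N2 → N1 → N3 → N6.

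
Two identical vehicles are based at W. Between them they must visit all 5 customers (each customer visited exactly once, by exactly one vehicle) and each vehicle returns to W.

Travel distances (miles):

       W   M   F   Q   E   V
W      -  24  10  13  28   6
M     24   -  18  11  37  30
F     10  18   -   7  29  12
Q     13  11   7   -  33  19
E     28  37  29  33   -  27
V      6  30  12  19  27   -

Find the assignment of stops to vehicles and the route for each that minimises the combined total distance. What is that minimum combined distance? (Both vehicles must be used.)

Try each way of splitting the stops between the two vehicles (each non-empty) and, for each split, find the best tour for each vehicle:
  {M} + {F, Q, E, V}: 48 + 82 = 130
  {F} + {M, Q, E, V}: 20 + 94 = 114
  {M, F} + {Q, E, V}: 52 + 79 = 131
  {Q} + {M, F, E, V}: 26 + 98 = 124
  {M, Q} + {F, E, V}: 48 + 72 = 120
  {F, Q} + {M, E, V}: 30 + 94 = 124
  … (15 splits in total)
  {M, F, Q, E} + {V}: 93 + 12 = 105  ← best
Best: vehicle 1 W → F → Q → M → E → W = 93; vehicle 2 W → V → W = 12; combined 105.

Minimum combined distance: 105 miles.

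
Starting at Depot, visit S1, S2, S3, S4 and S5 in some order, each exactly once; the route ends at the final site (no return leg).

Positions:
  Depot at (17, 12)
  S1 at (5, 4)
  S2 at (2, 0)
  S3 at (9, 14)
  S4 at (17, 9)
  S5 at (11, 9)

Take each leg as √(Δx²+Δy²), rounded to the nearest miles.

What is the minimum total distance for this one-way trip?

There are 5! = 120 possible orderings.
Depot → S1 → S2 → S3 → S4 → S5: 14+5+16+9+6 = 50
Depot → S1 → S2 → S3 → S5 → S4: 14+5+16+5+6 = 46
Depot → S1 → S2 → S4 → S3 → S5: 14+5+17+9+5 = 50
Depot → S1 → S2 → S4 → S5 → S3: 14+5+17+6+5 = 47
Depot → S1 → S2 → S5 → S3 → S4: 14+5+13+5+9 = 46
Depot → S1 → S2 → S5 → S4 → S3: 14+5+13+6+9 = 47
Depot → S1 → S3 → S2 → S4 → S5: 14+11+16+17+6 = 64
Depot → S1 → S3 → S2 → S5 → S4: 14+11+16+13+6 = 60
Depot → S1 → S3 → S4 → S2 → S5: 14+11+9+17+13 = 64
Depot → S1 → S3 → S4 → S5 → S2: 14+11+9+6+13 = 53
Depot → S1 → S3 → S5 → S2 → S4: 14+11+5+13+17 = 60
Depot → S1 → S3 → S5 → S4 → S2: 14+11+5+6+17 = 53
Depot → S1 → S4 → S2 → S3 → S5: 14+13+17+16+5 = 65
Depot → S1 → S4 → S2 → S5 → S3: 14+13+17+13+5 = 62
… (106 more)
Depot → S4 → S3 → S5 → S1 → S2: 3+9+5+8+5 = 30  ← best
The minimum is 30.
One shortest path: Depot → S4 → S3 → S5 → S1 → S2.

Shortest open route: 30 miles.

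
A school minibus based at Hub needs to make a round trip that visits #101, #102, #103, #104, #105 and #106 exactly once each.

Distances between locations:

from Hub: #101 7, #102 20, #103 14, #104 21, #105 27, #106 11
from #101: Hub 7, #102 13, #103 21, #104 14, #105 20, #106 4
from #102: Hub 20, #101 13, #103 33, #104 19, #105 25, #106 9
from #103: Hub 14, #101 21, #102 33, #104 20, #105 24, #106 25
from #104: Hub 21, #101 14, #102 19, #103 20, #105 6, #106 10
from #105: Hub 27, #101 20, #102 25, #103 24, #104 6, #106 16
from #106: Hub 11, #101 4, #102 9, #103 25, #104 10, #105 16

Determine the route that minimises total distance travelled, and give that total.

Minimum total distance: 83.

Hub→#101→#102→#103→#104→#105→#106→Hub: 7+13+33+20+6+16+11 = 106
Hub→#101→#102→#103→#104→#106→#105→Hub: 7+13+33+20+10+16+27 = 126
Hub→#101→#102→#103→#105→#104→#106→Hub: 7+13+33+24+6+10+11 = 104
Hub→#101→#102→#103→#105→#106→#104→Hub: 7+13+33+24+16+10+21 = 124
Hub→#101→#102→#103→#106→#104→#105→Hub: 7+13+33+25+10+6+27 = 121
Hub→#101→#102→#103→#106→#105→#104→Hub: 7+13+33+25+16+6+21 = 121
Hub→#101→#102→#104→#103→#105→#106→Hub: 7+13+19+20+24+16+11 = 110
Hub→#101→#102→#104→#103→#106→#105→Hub: 7+13+19+20+25+16+27 = 127
… (352 more)
Hub→#101→#102→#106→#104→#105→#103→Hub: 7+13+9+10+6+24+14 = 83  ← best
The minimum is 83.
One optimal route: Hub → #101 → #102 → #106 → #104 → #105 → #103 → Hub (or its reverse).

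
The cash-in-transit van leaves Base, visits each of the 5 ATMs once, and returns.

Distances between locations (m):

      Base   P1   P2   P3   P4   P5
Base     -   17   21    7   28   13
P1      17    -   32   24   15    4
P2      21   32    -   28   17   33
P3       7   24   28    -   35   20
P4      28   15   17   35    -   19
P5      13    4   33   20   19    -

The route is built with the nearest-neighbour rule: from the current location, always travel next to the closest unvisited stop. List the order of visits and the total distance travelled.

Nearest-neighbour total = 84 m; route Base → P3 → P5 → P1 → P4 → P2 → Base.

At Base the remaining stops are P3 7, P5 13, P1 17, P2 21, P4 28; go to P3.
At P3 the remaining stops are P5 20, P1 24, P2 28, P4 35; go to P5.
At P5 the remaining stops are P1 4, P4 19, P2 33; go to P1.
At P1 the remaining stops are P4 15, P2 32; go to P4.
At P4 the remaining stops are P2 17; go to P2.
Return P2→Base: 21.
Total = 7 + 20 + 4 + 15 + 17 + 21 = 84.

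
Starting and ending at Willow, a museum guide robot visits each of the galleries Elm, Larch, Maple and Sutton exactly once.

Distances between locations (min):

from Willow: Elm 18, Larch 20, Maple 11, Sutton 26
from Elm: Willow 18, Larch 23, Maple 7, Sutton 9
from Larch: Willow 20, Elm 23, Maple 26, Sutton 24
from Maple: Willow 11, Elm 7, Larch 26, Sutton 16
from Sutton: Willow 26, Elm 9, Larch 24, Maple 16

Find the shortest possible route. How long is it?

With 4 stops there are 4!/2 = 12 distinct round trips (a route and its reverse cost the same).
Willow-Elm-Larch-Maple-Sutton-Willow: 18+23+26+16+26 = 109
Willow-Elm-Larch-Sutton-Maple-Willow: 18+23+24+16+11 = 92
Willow-Elm-Maple-Larch-Sutton-Willow: 18+7+26+24+26 = 101
Willow-Elm-Maple-Sutton-Larch-Willow: 18+7+16+24+20 = 85
Willow-Elm-Sutton-Larch-Maple-Willow: 18+9+24+26+11 = 88
Willow-Elm-Sutton-Maple-Larch-Willow: 18+9+16+26+20 = 89
Willow-Larch-Elm-Maple-Sutton-Willow: 20+23+7+16+26 = 92
Willow-Larch-Elm-Sutton-Maple-Willow: 20+23+9+16+11 = 79
Willow-Larch-Maple-Elm-Sutton-Willow: 20+26+7+9+26 = 88
Willow-Larch-Sutton-Elm-Maple-Willow: 20+24+9+7+11 = 71
Willow-Maple-Elm-Larch-Sutton-Willow: 11+7+23+24+26 = 91
Willow-Maple-Larch-Elm-Sutton-Willow: 11+26+23+9+26 = 95
The minimum is 71.
One optimal route: Willow → Larch → Sutton → Elm → Maple → Willow (or its reverse).

Minimum total distance: 71 min.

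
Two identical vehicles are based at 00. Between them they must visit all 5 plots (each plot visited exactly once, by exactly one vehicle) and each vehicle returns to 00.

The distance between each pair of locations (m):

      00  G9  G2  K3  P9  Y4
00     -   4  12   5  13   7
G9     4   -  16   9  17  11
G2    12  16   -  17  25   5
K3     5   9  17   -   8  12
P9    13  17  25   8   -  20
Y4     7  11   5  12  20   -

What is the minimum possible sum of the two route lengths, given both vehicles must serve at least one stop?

Minimum combined distance: 58 m.

Check every non-empty split of the stops between the two vehicles; for each half take its own optimal tour:
  {G9} + {G2, K3, P9, Y4}: 8 + 50 = 58
  {G2} + {G9, K3, P9, Y4}: 24 + 48 = 72
  {G9, G2} + {K3, P9, Y4}: 32 + 40 = 72
  {K3} + {G9, G2, P9, Y4}: 10 + 58 = 68
  {G9, K3} + {G2, P9, Y4}: 18 + 50 = 68
  {G2, K3} + {G9, P9, Y4}: 34 + 48 = 82
  … (15 splits in total)
Best: vehicle 1 00 → G9 → 00 = 8; vehicle 2 00 → G2 → Y4 → K3 → P9 → 00 = 50; combined 58.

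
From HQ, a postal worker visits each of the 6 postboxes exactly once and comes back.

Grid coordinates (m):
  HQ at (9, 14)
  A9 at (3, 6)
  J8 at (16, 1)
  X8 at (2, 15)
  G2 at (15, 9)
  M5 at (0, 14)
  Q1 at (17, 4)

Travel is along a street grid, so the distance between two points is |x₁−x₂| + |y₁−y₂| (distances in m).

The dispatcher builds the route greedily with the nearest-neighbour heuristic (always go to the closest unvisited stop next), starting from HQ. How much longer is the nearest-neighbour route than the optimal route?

The nearest-neighbour route is 6 m longer than optimal.

HQ: X8=8, M5=9, G2=11, A9=14, Q1=18, J8=20 ⇒ X8
X8: M5=3, A9=10, G2=19, Q1=26, J8=28 ⇒ M5
M5: A9=11, G2=20, Q1=27, J8=29 ⇒ A9
A9: G2=15, Q1=16, J8=18 ⇒ G2
G2: Q1=7, J8=9 ⇒ Q1
Q1: J8=4 ⇒ J8
NN route HQ → X8 → M5 → A9 → G2 → Q1 → J8 → HQ costs 68.
Optimal: HQ → X8 → M5 → A9 → J8 → Q1 → G2 → HQ costs 62 (by enumerating all 360 distinct tours).
Excess = 68 − 62 = 6.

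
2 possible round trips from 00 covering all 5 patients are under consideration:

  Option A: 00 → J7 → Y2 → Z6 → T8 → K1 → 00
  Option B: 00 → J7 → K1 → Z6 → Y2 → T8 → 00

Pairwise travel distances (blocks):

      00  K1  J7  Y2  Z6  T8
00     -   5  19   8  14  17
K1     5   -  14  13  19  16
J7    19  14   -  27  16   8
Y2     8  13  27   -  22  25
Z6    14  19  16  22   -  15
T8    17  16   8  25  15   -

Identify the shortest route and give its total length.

104 blocks — Option A is the shortest.

Option A: 19 + 27 + 22 + 15 + 16 + 5 = 104
Option B: 19 + 14 + 19 + 22 + 25 + 17 = 116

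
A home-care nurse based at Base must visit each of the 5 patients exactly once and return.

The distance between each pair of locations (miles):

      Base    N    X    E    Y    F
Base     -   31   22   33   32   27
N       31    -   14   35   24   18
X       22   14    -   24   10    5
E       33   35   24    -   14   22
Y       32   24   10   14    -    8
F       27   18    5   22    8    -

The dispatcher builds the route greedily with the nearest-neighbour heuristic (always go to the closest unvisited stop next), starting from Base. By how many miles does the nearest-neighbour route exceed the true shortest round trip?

The nearest-neighbour route is 10 miles longer than optimal.

Base: X=22, F=27, N=31, Y=32, E=33 ⇒ X
X: F=5, Y=10, N=14, E=24 ⇒ F
F: Y=8, N=18, E=22 ⇒ Y
Y: E=14, N=24 ⇒ E
E: N=35 ⇒ N
NN route Base → X → F → Y → E → N → Base costs 115.
Optimal: Base → N → X → F → Y → E → Base costs 105 (by enumerating all 60 distinct tours).
Excess = 115 − 105 = 10.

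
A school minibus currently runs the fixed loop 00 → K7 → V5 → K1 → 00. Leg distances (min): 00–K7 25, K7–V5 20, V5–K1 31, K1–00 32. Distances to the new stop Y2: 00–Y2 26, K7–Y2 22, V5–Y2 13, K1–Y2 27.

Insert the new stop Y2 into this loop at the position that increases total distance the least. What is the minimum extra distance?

Insertion cost between consecutive stops i–j is d(i,Y2) + d(Y2,j) − d(i,j):
  between 00 and K7: 26 + 22 − 25 = 23
  between K7 and V5: 22 + 13 − 20 = 15
  between V5 and K1: 13 + 27 − 31 = 9
  between K1 and 00: 27 + 26 − 32 = 21
Cheapest insertion is between V5 and K1, adding 9.
New total = 108 + 9 = 117.

Minimum extra distance: 9 min, inserting Y2 between V5 and K1.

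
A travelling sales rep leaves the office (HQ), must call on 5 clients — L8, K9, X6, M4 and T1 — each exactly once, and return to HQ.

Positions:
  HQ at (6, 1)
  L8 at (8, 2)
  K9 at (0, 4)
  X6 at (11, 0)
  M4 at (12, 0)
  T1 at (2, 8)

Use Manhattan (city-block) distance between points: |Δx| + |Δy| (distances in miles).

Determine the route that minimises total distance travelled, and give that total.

There are 60 distinct closed tours to check (reversals are equivalent).
HQ→L8→K9→X6→M4→T1→HQ: 3+10+15+1+18+11 = 58
HQ→L8→K9→X6→T1→M4→HQ: 3+10+15+17+18+7 = 70
HQ→L8→K9→M4→X6→T1→HQ: 3+10+16+1+17+11 = 58
HQ→L8→K9→M4→T1→X6→HQ: 3+10+16+18+17+6 = 70
HQ→L8→K9→T1→X6→M4→HQ: 3+10+6+17+1+7 = 44
HQ→L8→K9→T1→M4→X6→HQ: 3+10+6+18+1+6 = 44
HQ→L8→X6→K9→M4→T1→HQ: 3+5+15+16+18+11 = 68
HQ→L8→X6→K9→T1→M4→HQ: 3+5+15+6+18+7 = 54
HQ→L8→X6→M4→K9→T1→HQ: 3+5+1+16+6+11 = 42
HQ→L8→X6→M4→T1→K9→HQ: 3+5+1+18+6+9 = 42
HQ→L8→X6→T1→K9→M4→HQ: 3+5+17+6+16+7 = 54
HQ→L8→X6→T1→M4→K9→HQ: 3+5+17+18+16+9 = 68
HQ→L8→M4→K9→X6→T1→HQ: 3+6+16+15+17+11 = 68
HQ→L8→M4→K9→T1→X6→HQ: 3+6+16+6+17+6 = 54
… (46 more)
HQ→K9→T1→L8→X6→M4→HQ: 9+6+12+5+1+7 = 40  ← best
The minimum is 40.
One optimal route: HQ → K9 → T1 → L8 → X6 → M4 → HQ (or its reverse).

40 miles — the shortest possible round trip.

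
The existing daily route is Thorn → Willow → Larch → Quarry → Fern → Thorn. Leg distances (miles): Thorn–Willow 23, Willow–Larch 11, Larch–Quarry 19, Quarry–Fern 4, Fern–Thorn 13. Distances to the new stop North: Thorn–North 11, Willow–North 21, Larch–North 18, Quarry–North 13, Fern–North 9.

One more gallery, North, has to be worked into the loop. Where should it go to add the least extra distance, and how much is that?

+7 miles — insert North between Fern and Thorn.

Insertion cost between consecutive stops i–j is d(i,North) + d(North,j) − d(i,j):
  between Thorn and Willow: 11 + 21 − 23 = 9
  between Willow and Larch: 21 + 18 − 11 = 28
  between Larch and Quarry: 18 + 13 − 19 = 12
  between Quarry and Fern: 13 + 9 − 4 = 18
  between Fern and Thorn: 9 + 11 − 13 = 7
Cheapest insertion is between Fern and Thorn, adding 7.
New total = 70 + 7 = 77.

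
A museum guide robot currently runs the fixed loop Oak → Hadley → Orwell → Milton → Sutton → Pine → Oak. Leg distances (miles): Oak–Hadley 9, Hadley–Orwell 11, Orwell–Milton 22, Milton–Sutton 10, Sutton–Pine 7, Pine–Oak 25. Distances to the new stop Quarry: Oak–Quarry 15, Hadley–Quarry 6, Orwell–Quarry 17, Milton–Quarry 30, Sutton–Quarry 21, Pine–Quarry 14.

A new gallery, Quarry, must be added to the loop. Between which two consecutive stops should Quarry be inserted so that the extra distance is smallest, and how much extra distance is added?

Insertion cost between consecutive stops i–j is d(i,Quarry) + d(Quarry,j) − d(i,j):
  between Oak and Hadley: 15 + 6 − 9 = 12
  between Hadley and Orwell: 6 + 17 − 11 = 12
  between Orwell and Milton: 17 + 30 − 22 = 25
  between Milton and Sutton: 30 + 21 − 10 = 41
  between Sutton and Pine: 21 + 14 − 7 = 28
  between Pine and Oak: 14 + 15 − 25 = 4
Cheapest insertion is between Pine and Oak, adding 4.
New total = 84 + 4 = 88.

Adding 4 miles by placing Quarry on the Pine–Oak leg.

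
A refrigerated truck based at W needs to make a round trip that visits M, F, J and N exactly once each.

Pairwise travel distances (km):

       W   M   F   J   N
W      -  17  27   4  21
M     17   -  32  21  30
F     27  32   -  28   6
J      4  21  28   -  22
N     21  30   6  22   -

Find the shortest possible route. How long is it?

Minimum total distance: 81 km.

There are 12 distinct closed tours to check (reversals are equivalent).
W-M-F-J-N-W: 17+32+28+22+21 = 120
W-M-F-N-J-W: 17+32+6+22+4 = 81
W-M-J-F-N-W: 17+21+28+6+21 = 93
W-M-J-N-F-W: 17+21+22+6+27 = 93
W-M-N-F-J-W: 17+30+6+28+4 = 85
W-M-N-J-F-W: 17+30+22+28+27 = 124
W-F-M-J-N-W: 27+32+21+22+21 = 123
W-F-M-N-J-W: 27+32+30+22+4 = 115
W-F-J-M-N-W: 27+28+21+30+21 = 127
W-F-N-M-J-W: 27+6+30+21+4 = 88
W-J-M-F-N-W: 4+21+32+6+21 = 84
W-J-F-M-N-W: 4+28+32+30+21 = 115
The minimum is 81.
One optimal route: W → M → F → N → J → W (or its reverse).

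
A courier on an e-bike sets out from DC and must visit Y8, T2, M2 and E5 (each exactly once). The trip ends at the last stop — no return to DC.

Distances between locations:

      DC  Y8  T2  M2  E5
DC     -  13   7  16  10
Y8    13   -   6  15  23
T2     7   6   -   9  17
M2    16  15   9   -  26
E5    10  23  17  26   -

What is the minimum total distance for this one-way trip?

There are 4! = 24 possible orderings.
DC→Y8→T2→M2→E5: 13+6+9+26 = 54
DC→Y8→T2→E5→M2: 13+6+17+26 = 62
DC→Y8→M2→T2→E5: 13+15+9+17 = 54
DC→Y8→M2→E5→T2: 13+15+26+17 = 71
DC→Y8→E5→T2→M2: 13+23+17+9 = 62
DC→Y8→E5→M2→T2: 13+23+26+9 = 71
DC→T2→Y8→M2→E5: 7+6+15+26 = 54
DC→T2→Y8→E5→M2: 7+6+23+26 = 62
DC→T2→M2→Y8→E5: 7+9+15+23 = 54
DC→T2→M2→E5→Y8: 7+9+26+23 = 65
DC→T2→E5→Y8→M2: 7+17+23+15 = 62
DC→T2→E5→M2→Y8: 7+17+26+15 = 65
DC→M2→Y8→T2→E5: 16+15+6+17 = 54
DC→M2→Y8→E5→T2: 16+15+23+17 = 71
… (10 more)
DC→E5→Y8→T2→M2: 10+23+6+9 = 48  ← best
The minimum is 48.
One shortest path: DC → E5 → Y8 → T2 → M2.

48 — the minimum one-way total.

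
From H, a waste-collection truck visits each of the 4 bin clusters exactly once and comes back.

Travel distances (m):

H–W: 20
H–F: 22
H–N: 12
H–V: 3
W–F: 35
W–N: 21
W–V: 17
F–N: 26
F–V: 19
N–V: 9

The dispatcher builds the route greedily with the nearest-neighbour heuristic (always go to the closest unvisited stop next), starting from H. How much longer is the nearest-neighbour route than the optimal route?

From H: V=3, N=12, W=20, F=22 → choose V (3).
From V: N=9, W=17, F=19 → choose N (9).
From N: W=21, F=26 → choose W (21).
From W: F=35 → choose F (35).
NN route H → V → N → W → F → H costs 90.
Optimal: H → W → N → F → V → H costs 89 (by enumerating all 12 distinct tours).
Excess = 90 − 89 = 1.

1 m longer than the optimal tour.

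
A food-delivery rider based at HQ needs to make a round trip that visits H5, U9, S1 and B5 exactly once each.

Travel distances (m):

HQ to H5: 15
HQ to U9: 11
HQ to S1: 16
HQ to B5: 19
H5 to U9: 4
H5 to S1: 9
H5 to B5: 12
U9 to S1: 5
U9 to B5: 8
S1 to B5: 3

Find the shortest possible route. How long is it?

With 4 stops there are 4!/2 = 12 distinct round trips (a route and its reverse cost the same).
HQ - H5 - U9 - S1 - B5 - HQ: 15+4+5+3+19 = 46
HQ - H5 - U9 - B5 - S1 - HQ: 15+4+8+3+16 = 46
HQ - H5 - S1 - U9 - B5 - HQ: 15+9+5+8+19 = 56
HQ - H5 - S1 - B5 - U9 - HQ: 15+9+3+8+11 = 46
HQ - H5 - B5 - U9 - S1 - HQ: 15+12+8+5+16 = 56
HQ - H5 - B5 - S1 - U9 - HQ: 15+12+3+5+11 = 46
HQ - U9 - H5 - S1 - B5 - HQ: 11+4+9+3+19 = 46
HQ - U9 - H5 - B5 - S1 - HQ: 11+4+12+3+16 = 46
HQ - U9 - S1 - H5 - B5 - HQ: 11+5+9+12+19 = 56
HQ - U9 - B5 - H5 - S1 - HQ: 11+8+12+9+16 = 56
HQ - S1 - H5 - U9 - B5 - HQ: 16+9+4+8+19 = 56
HQ - S1 - U9 - H5 - B5 - HQ: 16+5+4+12+19 = 56
The minimum is 46.
One optimal route: HQ → H5 → U9 → S1 → B5 → HQ (or its reverse).

46 m — the shortest possible round trip.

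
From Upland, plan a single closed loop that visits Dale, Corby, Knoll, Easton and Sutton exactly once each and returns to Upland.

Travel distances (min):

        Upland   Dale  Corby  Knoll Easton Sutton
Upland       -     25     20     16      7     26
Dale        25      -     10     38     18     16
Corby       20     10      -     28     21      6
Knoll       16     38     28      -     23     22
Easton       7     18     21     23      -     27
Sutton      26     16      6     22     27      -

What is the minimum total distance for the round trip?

With 5 stops there are 5!/2 = 60 distinct round trips (a route and its reverse cost the same).
Upland → Dale → Corby → Knoll → Easton → Sutton → Upland: 25+10+28+23+27+26 = 139
Upland → Dale → Corby → Knoll → Sutton → Easton → Upland: 25+10+28+22+27+7 = 119
Upland → Dale → Corby → Easton → Knoll → Sutton → Upland: 25+10+21+23+22+26 = 127
Upland → Dale → Corby → Easton → Sutton → Knoll → Upland: 25+10+21+27+22+16 = 121
Upland → Dale → Corby → Sutton → Knoll → Easton → Upland: 25+10+6+22+23+7 = 93
Upland → Dale → Corby → Sutton → Easton → Knoll → Upland: 25+10+6+27+23+16 = 107
Upland → Dale → Knoll → Corby → Easton → Sutton → Upland: 25+38+28+21+27+26 = 165
Upland → Dale → Knoll → Corby → Sutton → Easton → Upland: 25+38+28+6+27+7 = 131
Upland → Dale → Knoll → Easton → Corby → Sutton → Upland: 25+38+23+21+6+26 = 139
Upland → Dale → Knoll → Easton → Sutton → Corby → Upland: 25+38+23+27+6+20 = 139
Upland → Dale → Knoll → Sutton → Corby → Easton → Upland: 25+38+22+6+21+7 = 119
Upland → Dale → Knoll → Sutton → Easton → Corby → Upland: 25+38+22+27+21+20 = 153
Upland → Dale → Easton → Corby → Knoll → Sutton → Upland: 25+18+21+28+22+26 = 140
Upland → Dale → Easton → Corby → Sutton → Knoll → Upland: 25+18+21+6+22+16 = 108
… (46 more)
Upland → Knoll → Sutton → Corby → Dale → Easton → Upland: 16+22+6+10+18+7 = 79  ← best
The minimum is 79.
One optimal route: Upland → Knoll → Sutton → Corby → Dale → Easton → Upland (or its reverse).

Minimum total distance: 79 min.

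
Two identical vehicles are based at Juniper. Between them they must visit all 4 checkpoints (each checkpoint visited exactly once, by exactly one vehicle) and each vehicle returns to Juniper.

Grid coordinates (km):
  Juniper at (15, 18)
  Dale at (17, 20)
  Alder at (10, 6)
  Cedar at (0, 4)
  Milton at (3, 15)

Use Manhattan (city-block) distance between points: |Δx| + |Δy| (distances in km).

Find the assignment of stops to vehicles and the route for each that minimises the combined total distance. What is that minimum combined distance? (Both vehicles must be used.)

66 km — the smallest possible combined total.

There are 2^3 − 1 = 7 ways to divide the 4 stops into two non-empty groups. For each, the best each vehicle can do is its own shortest tour through its group:
  {Dale} + {Alder, Cedar, Milton}: 8 + 58 = 66
  {Alder} + {Dale, Cedar, Milton}: 34 + 66 = 100
  {Dale, Alder} + {Cedar, Milton}: 42 + 58 = 100
  {Cedar} + {Dale, Alder, Milton}: 58 + 56 = 114
  {Dale, Cedar} + {Alder, Milton}: 66 + 48 = 114
  {Alder, Cedar} + {Dale, Milton}: 58 + 38 = 96
  … (7 splits in total)
Best: vehicle 1 Juniper → Dale → Juniper = 8; vehicle 2 Juniper → Alder → Cedar → Milton → Juniper = 58; combined 66.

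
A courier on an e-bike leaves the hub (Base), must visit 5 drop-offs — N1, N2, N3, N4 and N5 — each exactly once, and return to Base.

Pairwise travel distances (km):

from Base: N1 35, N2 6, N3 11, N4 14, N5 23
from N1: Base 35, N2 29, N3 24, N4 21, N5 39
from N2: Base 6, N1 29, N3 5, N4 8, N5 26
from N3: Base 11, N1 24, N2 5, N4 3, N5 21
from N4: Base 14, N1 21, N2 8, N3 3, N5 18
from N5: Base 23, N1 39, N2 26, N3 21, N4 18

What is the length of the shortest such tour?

Shortest round trip = 97 km.

Base-N1-N2-N3-N4-N5-Base: 35+29+5+3+18+23 = 113
Base-N1-N2-N3-N5-N4-Base: 35+29+5+21+18+14 = 122
Base-N1-N2-N4-N3-N5-Base: 35+29+8+3+21+23 = 119
Base-N1-N2-N4-N5-N3-Base: 35+29+8+18+21+11 = 122
Base-N1-N2-N5-N3-N4-Base: 35+29+26+21+3+14 = 128
Base-N1-N2-N5-N4-N3-Base: 35+29+26+18+3+11 = 122
Base-N1-N3-N2-N4-N5-Base: 35+24+5+8+18+23 = 113
Base-N1-N3-N2-N5-N4-Base: 35+24+5+26+18+14 = 122
Base-N1-N3-N4-N2-N5-Base: 35+24+3+8+26+23 = 119
Base-N1-N3-N4-N5-N2-Base: 35+24+3+18+26+6 = 112
Base-N1-N3-N5-N2-N4-Base: 35+24+21+26+8+14 = 128
Base-N1-N3-N5-N4-N2-Base: 35+24+21+18+8+6 = 112
Base-N1-N4-N2-N3-N5-Base: 35+21+8+5+21+23 = 113
Base-N1-N4-N2-N5-N3-Base: 35+21+8+26+21+11 = 122
… (46 more)
Base-N2-N3-N1-N4-N5-Base: 6+5+24+21+18+23 = 97  ← best
The minimum is 97.
One optimal route: Base → N2 → N3 → N1 → N4 → N5 → Base (or its reverse).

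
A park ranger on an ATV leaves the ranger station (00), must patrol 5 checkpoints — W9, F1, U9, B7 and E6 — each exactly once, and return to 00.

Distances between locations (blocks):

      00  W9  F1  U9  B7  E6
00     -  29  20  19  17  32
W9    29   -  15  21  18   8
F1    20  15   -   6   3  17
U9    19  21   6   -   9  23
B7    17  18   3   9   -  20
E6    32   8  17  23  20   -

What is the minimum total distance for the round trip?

With 5 stops there are 5!/2 = 60 distinct round trips (a route and its reverse cost the same).
00-W9-F1-U9-B7-E6-00: 29+15+6+9+20+32 = 111
00-W9-F1-U9-E6-B7-00: 29+15+6+23+20+17 = 110
00-W9-F1-B7-U9-E6-00: 29+15+3+9+23+32 = 111
00-W9-F1-B7-E6-U9-00: 29+15+3+20+23+19 = 109
00-W9-F1-E6-U9-B7-00: 29+15+17+23+9+17 = 110
00-W9-F1-E6-B7-U9-00: 29+15+17+20+9+19 = 109
00-W9-U9-F1-B7-E6-00: 29+21+6+3+20+32 = 111
00-W9-U9-F1-E6-B7-00: 29+21+6+17+20+17 = 110
00-W9-U9-B7-F1-E6-00: 29+21+9+3+17+32 = 111
00-W9-U9-B7-E6-F1-00: 29+21+9+20+17+20 = 116
00-W9-U9-E6-F1-B7-00: 29+21+23+17+3+17 = 110
00-W9-U9-E6-B7-F1-00: 29+21+23+20+3+20 = 116
00-W9-B7-F1-U9-E6-00: 29+18+3+6+23+32 = 111
00-W9-B7-F1-E6-U9-00: 29+18+3+17+23+19 = 109
… (46 more)
00-W9-E6-F1-B7-U9-00: 29+8+17+3+9+19 = 85  ← best
The minimum is 85.
One optimal route: 00 → W9 → E6 → F1 → B7 → U9 → 00 (or its reverse).

85 blocks — the shortest possible round trip.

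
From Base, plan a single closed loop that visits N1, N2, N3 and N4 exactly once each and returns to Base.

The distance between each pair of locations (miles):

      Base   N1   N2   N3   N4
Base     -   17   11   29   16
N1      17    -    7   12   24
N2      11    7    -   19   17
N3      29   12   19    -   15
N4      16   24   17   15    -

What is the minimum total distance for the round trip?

61 miles — the shortest possible round trip.

With 4 stops there are 4!/2 = 12 distinct round trips (a route and its reverse cost the same).
Base→N1→N2→N3→N4→Base: 17+7+19+15+16 = 74
Base→N1→N2→N4→N3→Base: 17+7+17+15+29 = 85
Base→N1→N3→N2→N4→Base: 17+12+19+17+16 = 81
Base→N1→N3→N4→N2→Base: 17+12+15+17+11 = 72
Base→N1→N4→N2→N3→Base: 17+24+17+19+29 = 106
Base→N1→N4→N3→N2→Base: 17+24+15+19+11 = 86
Base→N2→N1→N3→N4→Base: 11+7+12+15+16 = 61
Base→N2→N1→N4→N3→Base: 11+7+24+15+29 = 86
Base→N2→N3→N1→N4→Base: 11+19+12+24+16 = 82
Base→N2→N4→N1→N3→Base: 11+17+24+12+29 = 93
Base→N3→N1→N2→N4→Base: 29+12+7+17+16 = 81
Base→N3→N2→N1→N4→Base: 29+19+7+24+16 = 95
The minimum is 61.
One optimal route: Base → N2 → N1 → N3 → N4 → Base (or its reverse).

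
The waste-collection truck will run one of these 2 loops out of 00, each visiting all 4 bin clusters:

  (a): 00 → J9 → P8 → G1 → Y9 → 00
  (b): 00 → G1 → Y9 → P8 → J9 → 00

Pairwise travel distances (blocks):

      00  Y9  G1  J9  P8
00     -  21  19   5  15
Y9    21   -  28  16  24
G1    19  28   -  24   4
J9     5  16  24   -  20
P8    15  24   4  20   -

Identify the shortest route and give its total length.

(a): 5 + 20 + 4 + 28 + 21 = 78
(b): 19 + 28 + 24 + 20 + 5 = 96

Shortest is (a), total 78 blocks.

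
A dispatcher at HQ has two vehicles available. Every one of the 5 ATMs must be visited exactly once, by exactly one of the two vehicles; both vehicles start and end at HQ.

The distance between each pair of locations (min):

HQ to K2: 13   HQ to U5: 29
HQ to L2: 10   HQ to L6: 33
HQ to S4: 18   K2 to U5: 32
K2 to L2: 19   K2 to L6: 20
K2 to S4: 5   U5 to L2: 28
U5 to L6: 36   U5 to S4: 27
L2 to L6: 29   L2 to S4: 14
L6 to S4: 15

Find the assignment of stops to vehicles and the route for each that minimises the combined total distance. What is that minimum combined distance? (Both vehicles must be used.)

Check every non-empty split of the stops between the two vehicles; for each half take its own optimal tour:
  {K2} + {U5, L2, L6, S4}: 26 + 104 = 130
  {U5} + {K2, L2, L6, S4}: 58 + 72 = 130
  {K2, U5} + {L2, L6, S4}: 74 + 72 = 146
  {L2} + {K2, U5, L6, S4}: 20 + 98 = 118
  {K2, L2} + {U5, L6, S4}: 42 + 98 = 140
  {U5, L2} + {K2, L6, S4}: 67 + 66 = 133
  … (15 splits in total)
Best: vehicle 1 HQ → L2 → HQ = 20; vehicle 2 HQ → K2 → S4 → L6 → U5 → HQ = 98; combined 118.

118 min — the smallest possible combined total.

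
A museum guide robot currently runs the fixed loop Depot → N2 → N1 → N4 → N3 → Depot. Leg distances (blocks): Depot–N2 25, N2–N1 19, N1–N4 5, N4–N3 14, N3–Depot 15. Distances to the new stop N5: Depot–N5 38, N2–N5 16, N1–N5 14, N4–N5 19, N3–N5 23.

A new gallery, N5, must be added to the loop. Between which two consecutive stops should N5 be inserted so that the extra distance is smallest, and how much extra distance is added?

Insertion cost between consecutive stops i–j is d(i,N5) + d(N5,j) − d(i,j):
  between Depot and N2: 38 + 16 − 25 = 29
  between N2 and N1: 16 + 14 − 19 = 11
  between N1 and N4: 14 + 19 − 5 = 28
  between N4 and N3: 19 + 23 − 14 = 28
  between N3 and Depot: 23 + 38 − 15 = 46
Cheapest insertion is between N2 and N1, adding 11.
New total = 78 + 11 = 89.

+11 blocks — insert N5 between N2 and N1.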